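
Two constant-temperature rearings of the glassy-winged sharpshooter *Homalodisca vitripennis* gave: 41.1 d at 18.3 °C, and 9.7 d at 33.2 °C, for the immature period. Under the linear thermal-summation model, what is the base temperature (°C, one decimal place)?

Linear rate model ⇒ the product D·(T − T_b) is constant across temperatures.
41.1·(18.3 − T_b) = 9.7·(33.2 − T_b)
T_b = (41.1·18.3 − 9.7·33.2) / (41.1 − 9.7) = 430.09 / 31.4 = 13.697 °C ≈ 13.7 °C.

13.7 °C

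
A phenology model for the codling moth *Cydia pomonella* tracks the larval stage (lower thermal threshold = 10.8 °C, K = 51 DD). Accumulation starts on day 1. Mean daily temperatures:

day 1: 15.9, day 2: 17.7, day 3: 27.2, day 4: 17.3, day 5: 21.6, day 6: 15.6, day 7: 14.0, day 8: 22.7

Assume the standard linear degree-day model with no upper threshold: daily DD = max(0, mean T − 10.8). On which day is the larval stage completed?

day 7

Daily DD above 10.8 °C: 5.1, 6.9, 16.4, 6.5, 10.8, 4.8, 3.2, 11.9.
Cumulative: 5.1, 12.0, 28.4, 34.9, 45.7, 50.5, 53.7, 65.6.
The total first reaches 51 DD on day 7.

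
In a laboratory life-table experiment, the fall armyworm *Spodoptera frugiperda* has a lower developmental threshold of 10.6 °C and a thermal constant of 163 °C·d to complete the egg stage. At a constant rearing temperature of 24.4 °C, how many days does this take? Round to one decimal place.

11.8 days

Daily accumulation = 24.4 − 10.6 = 13.8 DD/day.
Duration = 163 / 13.8 = 11.812 ≈ 11.8 days.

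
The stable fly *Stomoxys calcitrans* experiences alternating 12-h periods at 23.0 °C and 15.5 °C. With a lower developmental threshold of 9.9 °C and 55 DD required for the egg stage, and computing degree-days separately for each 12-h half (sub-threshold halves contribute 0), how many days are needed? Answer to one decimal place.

Day half: max(0, 23.0 − 9.9) × 0.5 = 13.1 × 0.5 = 6.55 DD.
Night half: max(0, 15.5 − 9.9) × 0.5 = 5.6 × 0.5 = 2.80 DD.
Per 24 h: 9.35 DD/day.
Duration = 55 / 9.35 = 5.882 ≈ 5.9 days.

5.9 days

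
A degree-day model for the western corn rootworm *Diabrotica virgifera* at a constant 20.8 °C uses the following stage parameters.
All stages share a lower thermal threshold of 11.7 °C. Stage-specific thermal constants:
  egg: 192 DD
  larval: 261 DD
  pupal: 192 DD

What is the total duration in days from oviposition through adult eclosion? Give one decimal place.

Daily accumulation at 20.8 °C = 20.8 − 11.7 = 9.1 DD/day.
Total K = 192 + 261 + 192 = 645 DD.
Total duration = 645 / 9.1 = 70.879 ≈ 70.9 days.

70.9 days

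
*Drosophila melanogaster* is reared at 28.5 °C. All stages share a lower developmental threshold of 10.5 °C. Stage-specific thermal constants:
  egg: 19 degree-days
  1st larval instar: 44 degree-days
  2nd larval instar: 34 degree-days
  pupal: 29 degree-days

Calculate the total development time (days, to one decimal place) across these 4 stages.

7.0 days

Daily accumulation at 28.5 °C = 28.5 − 10.5 = 18.0 DD/day.
Total K = 19 + 44 + 34 + 29 = 126 DD.
Total duration = 126 / 18.0 = 7.000 ≈ 7.0 days.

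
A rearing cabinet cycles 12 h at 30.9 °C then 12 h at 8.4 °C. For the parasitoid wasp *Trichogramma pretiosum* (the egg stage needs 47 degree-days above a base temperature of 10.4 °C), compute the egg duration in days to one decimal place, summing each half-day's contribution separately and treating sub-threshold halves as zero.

Day half: max(0, 30.9 − 10.4) × 0.5 = 20.5 × 0.5 = 10.25 DD.
Night half: max(0, 8.4 − 10.4) × 0.5 = 0.0 × 0.5 = 0.00 DD.
Per 24 h: 10.25 DD/day.
Duration = 47 / 10.25 = 4.585 ≈ 4.6 days.

4.6 days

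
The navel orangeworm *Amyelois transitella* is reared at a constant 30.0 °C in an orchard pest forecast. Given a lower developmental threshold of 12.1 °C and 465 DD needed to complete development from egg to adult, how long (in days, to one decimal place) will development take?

Daily accumulation = 30.0 − 12.1 = 17.9 DD/day.
Duration = 465 / 17.9 = 25.978 ≈ 26.0 days.

26.0 days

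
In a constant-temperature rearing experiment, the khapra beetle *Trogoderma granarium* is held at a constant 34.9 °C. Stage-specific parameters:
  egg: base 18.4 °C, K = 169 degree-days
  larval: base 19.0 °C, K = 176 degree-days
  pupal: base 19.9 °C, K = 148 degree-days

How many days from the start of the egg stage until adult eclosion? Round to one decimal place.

31.2 days

egg: 169 / (34.9 − 18.4) = 169 / 16.5 = 10.242 d.
larval: 176 / (34.9 − 19.0) = 176 / 15.9 = 11.069 d.
pupal: 148 / (34.9 − 19.9) = 148 / 15.0 = 9.867 d.
Sum = 31.178 ≈ 31.2 days.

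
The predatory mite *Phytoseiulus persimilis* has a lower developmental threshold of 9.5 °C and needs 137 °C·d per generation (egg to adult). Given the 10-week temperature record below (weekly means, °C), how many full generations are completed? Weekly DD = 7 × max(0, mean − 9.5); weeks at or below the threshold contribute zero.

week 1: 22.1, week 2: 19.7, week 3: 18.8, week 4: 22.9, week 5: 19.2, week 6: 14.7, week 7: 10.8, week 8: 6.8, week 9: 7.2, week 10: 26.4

Weekly DD (7 × max(0, T̄ − 9.5)): 88.2, 71.4, 65.1, 93.8, 67.9, 36.4, 9.1, 0.0, 0.0, 118.3.
Season total = 550.2 DD.
Complete generations = ⌊550.2 / 137⌋ = 4.

4 generations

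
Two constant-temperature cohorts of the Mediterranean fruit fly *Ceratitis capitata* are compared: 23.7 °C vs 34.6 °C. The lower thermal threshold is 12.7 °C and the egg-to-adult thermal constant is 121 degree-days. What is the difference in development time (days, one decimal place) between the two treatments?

5.5 days

At 23.7 °C: 121 / (23.7 − 12.7) = 121 / 11.0 = 11.000 d.
At 34.6 °C: 121 / (34.6 − 12.7) = 121 / 21.9 = 5.525 d.
Difference = |11.000 − 5.525| = 5.475 ≈ 5.5 days.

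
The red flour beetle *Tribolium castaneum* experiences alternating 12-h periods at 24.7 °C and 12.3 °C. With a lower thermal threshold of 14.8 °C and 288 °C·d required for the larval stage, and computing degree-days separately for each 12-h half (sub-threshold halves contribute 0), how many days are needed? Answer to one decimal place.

Day half: max(0, 24.7 − 14.8) × 0.5 = 9.9 × 0.5 = 4.95 DD.
Night half: max(0, 12.3 − 14.8) × 0.5 = 0.0 × 0.5 = 0.00 DD.
Per 24 h: 4.95 DD/day.
Duration = 288 / 4.95 = 58.182 ≈ 58.2 days.

58.2 days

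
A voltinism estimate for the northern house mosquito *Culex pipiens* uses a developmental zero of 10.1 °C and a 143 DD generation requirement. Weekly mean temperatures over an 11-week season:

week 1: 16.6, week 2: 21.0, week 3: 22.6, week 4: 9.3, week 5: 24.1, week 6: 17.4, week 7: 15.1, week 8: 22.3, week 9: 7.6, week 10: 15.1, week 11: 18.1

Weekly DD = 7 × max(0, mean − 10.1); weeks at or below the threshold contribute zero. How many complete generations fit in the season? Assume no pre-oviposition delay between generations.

Weekly DD (7 × max(0, T̄ − 10.1)): 45.5, 76.3, 87.5, 0.0, 98.0, 51.1, 35.0, 85.4, 0.0, 35.0, 56.0.
Season total = 569.8 DD.
Complete generations = ⌊569.8 / 143⌋ = 3.

3 generations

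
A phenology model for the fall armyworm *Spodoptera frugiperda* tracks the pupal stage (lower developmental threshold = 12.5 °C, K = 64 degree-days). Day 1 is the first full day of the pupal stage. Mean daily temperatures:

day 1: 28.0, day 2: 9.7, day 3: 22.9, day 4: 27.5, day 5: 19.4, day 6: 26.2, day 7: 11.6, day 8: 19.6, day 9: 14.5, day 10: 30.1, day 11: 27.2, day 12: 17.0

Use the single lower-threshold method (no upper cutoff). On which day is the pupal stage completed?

Daily DD above 12.5 °C: 15.5, 0.0, 10.4, 15.0, 6.9, 13.7, 0.0, 7.1, 2.0, 17.6, 14.7, 4.5.
Cumulative: 15.5, 15.5, 25.9, 40.9, 47.8, 61.5, 61.5, 68.6, 70.6, 88.2, 102.9, 107.4.
The total first reaches 64 DD on day 8.

day 8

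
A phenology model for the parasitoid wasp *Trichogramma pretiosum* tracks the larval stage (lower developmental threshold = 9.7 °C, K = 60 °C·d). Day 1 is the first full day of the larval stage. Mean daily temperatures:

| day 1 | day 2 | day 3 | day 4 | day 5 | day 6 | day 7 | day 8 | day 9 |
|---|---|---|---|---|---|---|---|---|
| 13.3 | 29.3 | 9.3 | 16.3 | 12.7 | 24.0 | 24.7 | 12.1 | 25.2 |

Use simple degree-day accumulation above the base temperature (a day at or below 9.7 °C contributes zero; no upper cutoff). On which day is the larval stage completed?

day 7

Daily DD above 9.7 °C: 3.6, 19.6, 0.0, 6.6, 3.0, 14.3, 15.0, 2.4, 15.5.
Cumulative: 3.6, 23.2, 23.2, 29.8, 32.8, 47.1, 62.1, 64.5, 80.0.
The total first reaches 60 DD on day 7.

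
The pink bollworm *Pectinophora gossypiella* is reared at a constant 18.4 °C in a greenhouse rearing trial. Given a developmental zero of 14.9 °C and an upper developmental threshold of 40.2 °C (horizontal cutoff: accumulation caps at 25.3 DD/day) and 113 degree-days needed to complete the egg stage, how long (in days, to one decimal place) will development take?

Daily accumulation = 18.4 − 14.9 = 3.5 DD/day.
Duration = 113 / 3.5 = 32.286 ≈ 32.3 days.

32.3 days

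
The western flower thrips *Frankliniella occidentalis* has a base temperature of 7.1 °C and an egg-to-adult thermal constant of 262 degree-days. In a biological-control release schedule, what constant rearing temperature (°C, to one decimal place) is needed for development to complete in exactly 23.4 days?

18.3 °C

Required daily accumulation = 262 / 23.4 = 11.197 DD/day.
T = T_base + 11.197 = 7.1 + 11.197 = 18.297 ≈ 18.3 °C.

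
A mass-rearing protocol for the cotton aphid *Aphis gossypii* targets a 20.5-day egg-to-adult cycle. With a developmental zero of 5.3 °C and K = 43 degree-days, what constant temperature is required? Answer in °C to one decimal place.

Required daily accumulation = 43 / 20.5 = 2.098 DD/day.
T = T_base + 2.098 = 5.3 + 2.098 = 7.398 ≈ 7.4 °C.

7.4 °C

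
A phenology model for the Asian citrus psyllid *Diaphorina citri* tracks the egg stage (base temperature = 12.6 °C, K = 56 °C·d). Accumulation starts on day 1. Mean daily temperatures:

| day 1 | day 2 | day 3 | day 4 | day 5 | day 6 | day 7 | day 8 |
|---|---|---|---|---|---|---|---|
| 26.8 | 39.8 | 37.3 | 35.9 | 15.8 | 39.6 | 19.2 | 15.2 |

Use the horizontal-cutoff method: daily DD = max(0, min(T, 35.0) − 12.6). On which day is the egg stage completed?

Daily DD above 12.6 °C (capped at 22.4): 14.2, 22.4, 22.4, 22.4, 3.2, 22.4, 6.6, 2.6.
Cumulative: 14.2, 36.6, 59.0, 81.4, 84.6, 107.0, 113.6, 116.2.
The total first reaches 56 DD on day 3.

day 3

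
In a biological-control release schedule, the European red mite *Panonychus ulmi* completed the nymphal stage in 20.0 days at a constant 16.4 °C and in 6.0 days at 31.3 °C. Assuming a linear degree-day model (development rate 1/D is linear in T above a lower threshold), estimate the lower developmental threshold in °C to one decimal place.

10.0 °C

Under the model K = D·(T − T_b), so D₁·(T₁ − T_b) = D₂·(T₂ − T_b).
20.0·(16.4 − T_b) = 6.0·(31.3 − T_b)
T_b = (20.0·16.4 − 6.0·31.3) / (20.0 − 6.0) = 140.20 / 14.0 = 10.014 °C ≈ 10.0 °C.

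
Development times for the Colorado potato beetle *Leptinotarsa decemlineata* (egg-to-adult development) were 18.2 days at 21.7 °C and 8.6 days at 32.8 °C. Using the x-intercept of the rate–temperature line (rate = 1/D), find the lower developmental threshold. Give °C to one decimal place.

Linear rate model ⇒ the product D·(T − T_b) is constant across temperatures.
18.2·(21.7 − T_b) = 8.6·(32.8 − T_b)
T_b = (18.2·21.7 − 8.6·32.8) / (18.2 − 8.6) = 112.86 / 9.6 = 11.756 °C ≈ 11.8 °C.

11.8 °C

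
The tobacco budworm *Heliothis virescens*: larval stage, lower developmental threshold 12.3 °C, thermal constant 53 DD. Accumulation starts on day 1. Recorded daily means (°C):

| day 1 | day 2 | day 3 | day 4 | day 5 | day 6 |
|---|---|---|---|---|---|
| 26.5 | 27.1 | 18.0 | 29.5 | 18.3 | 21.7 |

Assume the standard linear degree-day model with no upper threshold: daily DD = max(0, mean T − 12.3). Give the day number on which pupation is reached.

day 5

Daily DD above 12.3 °C: 14.2, 14.8, 5.7, 17.2, 6.0, 9.4.
Cumulative: 14.2, 29.0, 34.7, 51.9, 57.9, 67.3.
The total first reaches 53 DD on day 5.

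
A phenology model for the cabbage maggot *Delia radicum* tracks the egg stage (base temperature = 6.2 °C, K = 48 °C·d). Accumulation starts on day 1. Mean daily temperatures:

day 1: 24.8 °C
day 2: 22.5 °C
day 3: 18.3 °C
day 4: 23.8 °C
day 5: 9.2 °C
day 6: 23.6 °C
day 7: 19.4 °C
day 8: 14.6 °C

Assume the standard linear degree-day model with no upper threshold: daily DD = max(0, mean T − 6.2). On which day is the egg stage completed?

day 4

Daily DD above 6.2 °C: 18.6, 16.3, 12.1, 17.6, 3.0, 17.4, 13.2, 8.4.
Cumulative: 18.6, 34.9, 47.0, 64.6, 67.6, 85.0, 98.2, 106.6.
The total first reaches 48 DD on day 4.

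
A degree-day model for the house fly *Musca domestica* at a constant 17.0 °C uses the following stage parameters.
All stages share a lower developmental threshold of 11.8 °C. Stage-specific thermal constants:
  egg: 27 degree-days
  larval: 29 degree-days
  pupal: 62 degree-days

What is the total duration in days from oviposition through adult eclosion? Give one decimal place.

22.7 days

Daily accumulation at 17.0 °C = 17.0 − 11.8 = 5.2 DD/day.
Total K = 27 + 29 + 62 = 118 DD.
Total duration = 118 / 5.2 = 22.692 ≈ 22.7 days.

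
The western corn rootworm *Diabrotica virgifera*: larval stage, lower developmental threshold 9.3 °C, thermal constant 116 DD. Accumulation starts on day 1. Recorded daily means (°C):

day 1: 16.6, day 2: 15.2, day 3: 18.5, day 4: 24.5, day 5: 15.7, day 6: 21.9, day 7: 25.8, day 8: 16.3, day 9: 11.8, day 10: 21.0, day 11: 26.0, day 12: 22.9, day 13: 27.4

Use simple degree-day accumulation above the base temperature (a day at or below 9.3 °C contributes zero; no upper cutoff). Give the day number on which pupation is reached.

day 12

Daily DD above 9.3 °C: 7.3, 5.9, 9.2, 15.2, 6.4, 12.6, 16.5, 7.0, 2.5, 11.7, 16.7, 13.6, 18.1.
Cumulative: 7.3, 13.2, 22.4, 37.6, 44.0, 56.6, 73.1, 80.1, 82.6, 94.3, 111.0, 124.6, 142.7.
The total first reaches 116 DD on day 12.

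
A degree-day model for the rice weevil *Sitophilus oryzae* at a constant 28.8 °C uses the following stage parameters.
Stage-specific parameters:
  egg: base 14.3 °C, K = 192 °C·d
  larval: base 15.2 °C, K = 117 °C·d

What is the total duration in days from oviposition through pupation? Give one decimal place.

21.8 days

egg: 192 / (28.8 − 14.3) = 192 / 14.5 = 13.241 d.
larval: 117 / (28.8 − 15.2) = 117 / 13.6 = 8.603 d.
Sum = 21.844 ≈ 21.8 days.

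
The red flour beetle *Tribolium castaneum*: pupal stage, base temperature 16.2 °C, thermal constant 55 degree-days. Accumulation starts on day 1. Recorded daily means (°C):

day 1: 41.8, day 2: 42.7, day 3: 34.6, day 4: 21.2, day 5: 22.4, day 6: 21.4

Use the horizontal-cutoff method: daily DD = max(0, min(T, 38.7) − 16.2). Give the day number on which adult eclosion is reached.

Daily DD above 16.2 °C (capped at 22.5): 22.5, 22.5, 18.4, 5.0, 6.2, 5.2.
Cumulative: 22.5, 45.0, 63.4, 68.4, 74.6, 79.8.
The total first reaches 55 DD on day 3.

day 3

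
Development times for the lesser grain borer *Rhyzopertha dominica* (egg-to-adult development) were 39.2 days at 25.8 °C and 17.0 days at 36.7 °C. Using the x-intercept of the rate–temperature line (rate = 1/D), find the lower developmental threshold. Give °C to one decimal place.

Under the model K = D·(T − T_b), so D₁·(T₁ − T_b) = D₂·(T₂ − T_b).
39.2·(25.8 − T_b) = 17.0·(36.7 − T_b)
T_b = (39.2·25.8 − 17.0·36.7) / (39.2 − 17.0) = 387.46 / 22.2 = 17.453 °C ≈ 17.5 °C.

17.5 °C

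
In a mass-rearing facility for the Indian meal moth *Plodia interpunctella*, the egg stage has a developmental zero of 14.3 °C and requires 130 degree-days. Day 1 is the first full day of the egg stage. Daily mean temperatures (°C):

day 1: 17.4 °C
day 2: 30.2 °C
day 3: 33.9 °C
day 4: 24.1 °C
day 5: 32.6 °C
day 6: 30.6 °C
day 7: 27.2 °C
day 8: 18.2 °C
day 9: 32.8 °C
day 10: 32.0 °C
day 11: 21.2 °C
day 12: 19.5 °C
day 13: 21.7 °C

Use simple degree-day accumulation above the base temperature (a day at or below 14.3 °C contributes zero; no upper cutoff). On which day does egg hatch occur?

day 10

Daily DD above 14.3 °C: 3.1, 15.9, 19.6, 9.8, 18.3, 16.3, 12.9, 3.9, 18.5, 17.7, 6.9, 5.2, 7.4.
Cumulative: 3.1, 19.0, 38.6, 48.4, 66.7, 83.0, 95.9, 99.8, 118.3, 136.0, 142.9, 148.1, 155.5.
The total first reaches 130 DD on day 10.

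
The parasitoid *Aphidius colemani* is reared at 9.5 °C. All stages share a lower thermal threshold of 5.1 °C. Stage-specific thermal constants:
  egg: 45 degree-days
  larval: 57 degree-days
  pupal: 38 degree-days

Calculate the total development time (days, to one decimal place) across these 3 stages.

31.8 days

Daily accumulation at 9.5 °C = 9.5 − 5.1 = 4.4 DD/day.
Total K = 45 + 57 + 38 = 140 DD.
Total duration = 140 / 4.4 = 31.818 ≈ 31.8 days.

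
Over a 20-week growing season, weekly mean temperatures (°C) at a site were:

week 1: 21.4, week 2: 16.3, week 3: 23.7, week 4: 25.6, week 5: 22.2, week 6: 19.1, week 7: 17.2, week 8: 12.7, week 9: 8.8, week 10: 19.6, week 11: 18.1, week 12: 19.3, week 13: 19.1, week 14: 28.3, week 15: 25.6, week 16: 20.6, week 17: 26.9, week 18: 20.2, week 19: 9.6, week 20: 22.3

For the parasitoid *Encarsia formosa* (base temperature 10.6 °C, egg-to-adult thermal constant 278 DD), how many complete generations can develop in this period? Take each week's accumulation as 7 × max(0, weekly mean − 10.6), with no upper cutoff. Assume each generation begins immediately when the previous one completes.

4 generations

Weekly DD (7 × max(0, T̄ − 10.6)): 75.6, 39.9, 91.7, 105.0, 81.2, 59.5, 46.2, 14.7, 0.0, 63.0, 52.5, 60.9, 59.5, 123.9, 105.0, 70.0, 114.1, 67.2, 0.0, 81.9.
Season total = 1311.8 DD.
Complete generations = ⌊1311.8 / 278⌋ = 4.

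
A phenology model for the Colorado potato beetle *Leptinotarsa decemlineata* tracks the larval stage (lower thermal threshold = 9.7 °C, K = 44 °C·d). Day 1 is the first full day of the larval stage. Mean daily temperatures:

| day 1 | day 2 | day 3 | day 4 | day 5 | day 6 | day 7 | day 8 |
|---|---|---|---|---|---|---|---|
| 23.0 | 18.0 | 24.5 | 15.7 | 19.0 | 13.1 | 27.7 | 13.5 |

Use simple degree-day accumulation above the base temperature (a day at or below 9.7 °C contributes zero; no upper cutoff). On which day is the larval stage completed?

day 5

Daily DD above 9.7 °C: 13.3, 8.3, 14.8, 6.0, 9.3, 3.4, 18.0, 3.8.
Cumulative: 13.3, 21.6, 36.4, 42.4, 51.7, 55.1, 73.1, 76.9.
The total first reaches 44 DD on day 5.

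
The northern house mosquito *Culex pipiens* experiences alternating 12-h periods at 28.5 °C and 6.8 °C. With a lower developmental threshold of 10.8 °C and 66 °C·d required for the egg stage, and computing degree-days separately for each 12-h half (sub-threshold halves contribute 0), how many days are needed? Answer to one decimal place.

7.5 days

Day half: max(0, 28.5 − 10.8) × 0.5 = 17.7 × 0.5 = 8.85 DD.
Night half: max(0, 6.8 − 10.8) × 0.5 = 0.0 × 0.5 = 0.00 DD.
Per 24 h: 8.85 DD/day.
Duration = 66 / 8.85 = 7.458 ≈ 7.5 days.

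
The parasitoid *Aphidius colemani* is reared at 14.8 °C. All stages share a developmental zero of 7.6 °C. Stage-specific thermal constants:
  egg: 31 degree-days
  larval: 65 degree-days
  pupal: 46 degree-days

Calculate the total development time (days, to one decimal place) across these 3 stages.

Daily accumulation at 14.8 °C = 14.8 − 7.6 = 7.2 DD/day.
Total K = 31 + 65 + 46 = 142 DD.
Total duration = 142 / 7.2 = 19.722 ≈ 19.7 days.

19.7 days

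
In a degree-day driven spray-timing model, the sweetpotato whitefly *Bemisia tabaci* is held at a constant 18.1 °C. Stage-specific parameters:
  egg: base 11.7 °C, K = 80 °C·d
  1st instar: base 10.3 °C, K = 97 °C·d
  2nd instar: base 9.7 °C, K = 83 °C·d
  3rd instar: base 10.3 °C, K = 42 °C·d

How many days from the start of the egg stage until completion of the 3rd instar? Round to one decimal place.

40.2 days

egg: 80 / (18.1 − 11.7) = 80 / 6.4 = 12.500 d.
1st instar: 97 / (18.1 − 10.3) = 97 / 7.8 = 12.436 d.
2nd instar: 83 / (18.1 − 9.7) = 83 / 8.4 = 9.881 d.
3rd instar: 42 / (18.1 − 10.3) = 42 / 7.8 = 5.385 d.
Sum = 40.201 ≈ 40.2 days.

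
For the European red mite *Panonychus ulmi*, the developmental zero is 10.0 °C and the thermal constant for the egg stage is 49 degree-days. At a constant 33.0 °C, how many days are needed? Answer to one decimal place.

Daily accumulation = 33.0 − 10.0 = 23.0 DD/day.
Duration = 49 / 23.0 = 2.130 ≈ 2.1 days.

2.1 days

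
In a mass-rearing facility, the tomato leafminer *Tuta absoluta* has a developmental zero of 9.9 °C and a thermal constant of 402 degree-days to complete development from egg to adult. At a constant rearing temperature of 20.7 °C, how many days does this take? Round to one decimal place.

37.2 days

Daily accumulation = 20.7 − 9.9 = 10.8 DD/day.
Duration = 402 / 10.8 = 37.222 ≈ 37.2 days.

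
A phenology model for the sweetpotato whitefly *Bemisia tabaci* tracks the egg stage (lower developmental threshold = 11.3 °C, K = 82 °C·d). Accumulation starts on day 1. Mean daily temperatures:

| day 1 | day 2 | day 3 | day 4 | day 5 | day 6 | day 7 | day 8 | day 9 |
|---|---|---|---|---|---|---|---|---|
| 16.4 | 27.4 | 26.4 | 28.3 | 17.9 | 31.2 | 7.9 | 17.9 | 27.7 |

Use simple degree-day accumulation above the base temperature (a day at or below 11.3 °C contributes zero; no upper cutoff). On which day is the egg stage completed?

Daily DD above 11.3 °C: 5.1, 16.1, 15.1, 17.0, 6.6, 19.9, 0.0, 6.6, 16.4.
Cumulative: 5.1, 21.2, 36.3, 53.3, 59.9, 79.8, 79.8, 86.4, 102.8.
The total first reaches 82 DD on day 8.

day 8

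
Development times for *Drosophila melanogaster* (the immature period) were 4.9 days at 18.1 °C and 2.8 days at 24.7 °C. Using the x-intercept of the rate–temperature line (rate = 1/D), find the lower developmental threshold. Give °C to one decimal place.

9.3 °C

Linear rate model ⇒ the product D·(T − T_b) is constant across temperatures.
4.9·(18.1 − T_b) = 2.8·(24.7 − T_b)
T_b = (4.9·18.1 − 2.8·24.7) / (4.9 − 2.8) = 19.53 / 2.1 = 9.300 °C ≈ 9.3 °C.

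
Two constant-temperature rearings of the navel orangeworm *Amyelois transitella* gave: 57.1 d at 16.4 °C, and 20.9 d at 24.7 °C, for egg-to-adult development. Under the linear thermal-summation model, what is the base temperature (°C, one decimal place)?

Under the model K = D·(T − T_b), so D₁·(T₁ − T_b) = D₂·(T₂ − T_b).
57.1·(16.4 − T_b) = 20.9·(24.7 − T_b)
T_b = (57.1·16.4 − 20.9·24.7) / (57.1 − 20.9) = 420.21 / 36.2 = 11.608 °C ≈ 11.6 °C.

11.6 °C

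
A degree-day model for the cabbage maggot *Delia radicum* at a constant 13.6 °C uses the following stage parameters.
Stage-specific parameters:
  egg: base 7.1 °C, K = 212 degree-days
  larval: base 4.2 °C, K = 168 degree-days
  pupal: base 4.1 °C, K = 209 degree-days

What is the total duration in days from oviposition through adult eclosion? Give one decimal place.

72.5 days

egg: 212 / (13.6 − 7.1) = 212 / 6.5 = 32.615 d.
larval: 168 / (13.6 − 4.2) = 168 / 9.4 = 17.872 d.
pupal: 209 / (13.6 − 4.1) = 209 / 9.5 = 22.000 d.
Sum = 72.488 ≈ 72.5 days.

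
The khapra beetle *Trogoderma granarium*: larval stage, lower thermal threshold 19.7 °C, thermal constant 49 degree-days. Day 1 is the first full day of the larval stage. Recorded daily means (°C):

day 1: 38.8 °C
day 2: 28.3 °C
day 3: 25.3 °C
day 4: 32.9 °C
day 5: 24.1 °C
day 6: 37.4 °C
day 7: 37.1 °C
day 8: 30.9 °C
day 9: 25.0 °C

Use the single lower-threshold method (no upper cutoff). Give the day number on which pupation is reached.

day 5

Daily DD above 19.7 °C: 19.1, 8.6, 5.6, 13.2, 4.4, 17.7, 17.4, 11.2, 5.3.
Cumulative: 19.1, 27.7, 33.3, 46.5, 50.9, 68.6, 86.0, 97.2, 102.5.
The total first reaches 49 DD on day 5.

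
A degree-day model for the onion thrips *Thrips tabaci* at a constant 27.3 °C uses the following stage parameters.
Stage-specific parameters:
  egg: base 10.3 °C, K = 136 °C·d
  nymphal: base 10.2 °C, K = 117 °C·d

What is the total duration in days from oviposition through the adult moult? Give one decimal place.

egg: 136 / (27.3 − 10.3) = 136 / 17.0 = 8.000 d.
nymphal: 117 / (27.3 − 10.2) = 117 / 17.1 = 6.842 d.
Sum = 14.842 ≈ 14.8 days.

14.8 days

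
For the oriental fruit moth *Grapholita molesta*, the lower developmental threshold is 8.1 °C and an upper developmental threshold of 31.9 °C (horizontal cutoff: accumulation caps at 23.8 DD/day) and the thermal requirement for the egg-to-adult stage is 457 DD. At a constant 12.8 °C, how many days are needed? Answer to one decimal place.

97.2 days

Daily accumulation = 12.8 − 8.1 = 4.7 DD/day.
Duration = 457 / 4.7 = 97.234 ≈ 97.2 days.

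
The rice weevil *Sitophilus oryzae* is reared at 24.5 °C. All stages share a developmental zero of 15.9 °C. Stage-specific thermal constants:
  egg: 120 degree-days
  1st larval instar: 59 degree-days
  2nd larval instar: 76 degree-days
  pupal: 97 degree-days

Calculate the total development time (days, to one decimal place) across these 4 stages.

Daily accumulation at 24.5 °C = 24.5 − 15.9 = 8.6 DD/day.
Total K = 120 + 59 + 76 + 97 = 352 DD.
Total duration = 352 / 8.6 = 40.930 ≈ 40.9 days.

40.9 days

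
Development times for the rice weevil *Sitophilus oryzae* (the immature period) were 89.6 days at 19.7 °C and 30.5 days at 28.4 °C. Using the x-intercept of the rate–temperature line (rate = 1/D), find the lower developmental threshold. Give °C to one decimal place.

15.2 °C

Equal thermal constants: D₁(T₁ − T_b) = D₂(T₂ − T_b).
89.6·(19.7 − T_b) = 30.5·(28.4 − T_b)
T_b = (89.6·19.7 − 30.5·28.4) / (89.6 − 30.5) = 898.92 / 59.1 = 15.210 °C ≈ 15.2 °C.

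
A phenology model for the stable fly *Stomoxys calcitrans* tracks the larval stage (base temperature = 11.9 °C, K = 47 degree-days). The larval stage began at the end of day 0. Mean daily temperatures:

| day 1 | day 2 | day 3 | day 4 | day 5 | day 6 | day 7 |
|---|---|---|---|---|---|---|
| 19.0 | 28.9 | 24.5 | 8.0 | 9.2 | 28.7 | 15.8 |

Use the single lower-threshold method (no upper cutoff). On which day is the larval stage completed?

Daily DD above 11.9 °C: 7.1, 17.0, 12.6, 0.0, 0.0, 16.8, 3.9.
Cumulative: 7.1, 24.1, 36.7, 36.7, 36.7, 53.5, 57.4.
The total first reaches 47 DD on day 6.

day 6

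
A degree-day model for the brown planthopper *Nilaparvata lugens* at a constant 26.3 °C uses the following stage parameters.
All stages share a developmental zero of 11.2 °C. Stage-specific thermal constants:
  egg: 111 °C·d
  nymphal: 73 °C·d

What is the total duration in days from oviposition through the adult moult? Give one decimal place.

Daily accumulation at 26.3 °C = 26.3 − 11.2 = 15.1 DD/day.
Total K = 111 + 73 = 184 DD.
Total duration = 184 / 15.1 = 12.185 ≈ 12.2 days.

12.2 days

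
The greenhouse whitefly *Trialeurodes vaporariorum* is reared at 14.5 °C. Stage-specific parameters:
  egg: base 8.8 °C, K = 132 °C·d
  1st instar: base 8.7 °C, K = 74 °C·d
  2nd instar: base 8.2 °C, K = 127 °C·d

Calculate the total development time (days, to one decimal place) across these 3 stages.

egg: 132 / (14.5 − 8.8) = 132 / 5.7 = 23.158 d.
1st instar: 74 / (14.5 − 8.7) = 74 / 5.8 = 12.759 d.
2nd instar: 127 / (14.5 − 8.2) = 127 / 6.3 = 20.159 d.
Sum = 56.075 ≈ 56.1 days.

56.1 days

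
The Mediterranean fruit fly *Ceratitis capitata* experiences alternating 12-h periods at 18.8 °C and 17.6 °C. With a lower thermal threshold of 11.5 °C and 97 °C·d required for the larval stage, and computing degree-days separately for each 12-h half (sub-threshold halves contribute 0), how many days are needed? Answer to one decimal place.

14.5 days

Day half: max(0, 18.8 − 11.5) × 0.5 = 7.3 × 0.5 = 3.65 DD.
Night half: max(0, 17.6 − 11.5) × 0.5 = 6.1 × 0.5 = 3.05 DD.
Per 24 h: 6.70 DD/day.
Duration = 97 / 6.70 = 14.478 ≈ 14.5 days.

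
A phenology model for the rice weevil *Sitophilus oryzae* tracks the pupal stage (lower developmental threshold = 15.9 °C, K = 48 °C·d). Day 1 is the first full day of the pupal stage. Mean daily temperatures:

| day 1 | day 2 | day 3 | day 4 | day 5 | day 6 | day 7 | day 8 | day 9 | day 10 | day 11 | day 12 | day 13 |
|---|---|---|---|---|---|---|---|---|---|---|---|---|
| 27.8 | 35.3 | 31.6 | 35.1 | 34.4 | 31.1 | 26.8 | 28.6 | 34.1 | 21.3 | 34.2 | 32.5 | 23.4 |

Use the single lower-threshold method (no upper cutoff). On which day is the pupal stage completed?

Daily DD above 15.9 °C: 11.9, 19.4, 15.7, 19.2, 18.5, 15.2, 10.9, 12.7, 18.2, 5.4, 18.3, 16.6, 7.5.
Cumulative: 11.9, 31.3, 47.0, 66.2, 84.7, 99.9, 110.8, 123.5, 141.7, 147.1, 165.4, 182.0, 189.5.
The total first reaches 48 DD on day 4.

day 4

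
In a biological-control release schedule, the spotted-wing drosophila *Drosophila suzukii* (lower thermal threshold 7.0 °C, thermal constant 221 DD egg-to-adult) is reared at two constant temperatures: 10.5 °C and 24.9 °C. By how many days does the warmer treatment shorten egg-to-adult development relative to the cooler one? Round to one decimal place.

50.8 days

At 10.5 °C: 221 / (10.5 − 7.0) = 221 / 3.5 = 63.143 d.
At 24.9 °C: 221 / (24.9 − 7.0) = 221 / 17.9 = 12.346 d.
Difference = |63.143 − 12.346| = 50.796 ≈ 50.8 days.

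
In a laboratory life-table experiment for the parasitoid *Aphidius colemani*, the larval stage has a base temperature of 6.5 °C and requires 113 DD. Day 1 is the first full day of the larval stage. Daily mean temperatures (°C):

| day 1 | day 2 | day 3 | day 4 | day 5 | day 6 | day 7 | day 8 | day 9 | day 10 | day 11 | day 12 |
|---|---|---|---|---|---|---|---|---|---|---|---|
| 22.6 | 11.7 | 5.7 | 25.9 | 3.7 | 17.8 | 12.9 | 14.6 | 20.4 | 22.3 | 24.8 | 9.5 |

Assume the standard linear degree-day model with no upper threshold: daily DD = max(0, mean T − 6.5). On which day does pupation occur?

day 11

Daily DD above 6.5 °C: 16.1, 5.2, 0.0, 19.4, 0.0, 11.3, 6.4, 8.1, 13.9, 15.8, 18.3, 3.0.
Cumulative: 16.1, 21.3, 21.3, 40.7, 40.7, 52.0, 58.4, 66.5, 80.4, 96.2, 114.5, 117.5.
The total first reaches 113 DD on day 11.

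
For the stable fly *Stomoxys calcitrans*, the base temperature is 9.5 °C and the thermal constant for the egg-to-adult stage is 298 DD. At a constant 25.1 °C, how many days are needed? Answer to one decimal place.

Daily accumulation = 25.1 − 9.5 = 15.6 DD/day.
Duration = 298 / 15.6 = 19.103 ≈ 19.1 days.

19.1 days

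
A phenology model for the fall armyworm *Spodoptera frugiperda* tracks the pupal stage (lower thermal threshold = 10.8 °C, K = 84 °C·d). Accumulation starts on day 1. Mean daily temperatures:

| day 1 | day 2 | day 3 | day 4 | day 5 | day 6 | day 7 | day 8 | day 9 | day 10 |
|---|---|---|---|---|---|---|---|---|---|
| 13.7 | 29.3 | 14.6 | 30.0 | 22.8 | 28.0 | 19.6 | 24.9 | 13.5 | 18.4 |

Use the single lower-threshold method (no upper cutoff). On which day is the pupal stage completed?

day 8

Daily DD above 10.8 °C: 2.9, 18.5, 3.8, 19.2, 12.0, 17.2, 8.8, 14.1, 2.7, 7.6.
Cumulative: 2.9, 21.4, 25.2, 44.4, 56.4, 73.6, 82.4, 96.5, 99.2, 106.8.
The total first reaches 84 DD on day 8.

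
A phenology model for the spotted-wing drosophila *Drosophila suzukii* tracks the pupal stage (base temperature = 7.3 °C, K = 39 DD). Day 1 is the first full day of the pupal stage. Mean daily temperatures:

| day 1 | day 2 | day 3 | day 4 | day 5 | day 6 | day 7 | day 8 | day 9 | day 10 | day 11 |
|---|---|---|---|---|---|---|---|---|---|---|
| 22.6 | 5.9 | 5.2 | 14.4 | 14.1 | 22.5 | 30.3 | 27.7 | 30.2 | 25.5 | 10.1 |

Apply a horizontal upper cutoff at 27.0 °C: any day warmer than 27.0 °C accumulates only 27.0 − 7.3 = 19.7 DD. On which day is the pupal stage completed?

Daily DD above 7.3 °C (capped at 19.7): 15.3, 0.0, 0.0, 7.1, 6.8, 15.2, 19.7, 19.7, 19.7, 18.2, 2.8.
Cumulative: 15.3, 15.3, 15.3, 22.4, 29.2, 44.4, 64.1, 83.8, 103.5, 121.7, 124.5.
The total first reaches 39 DD on day 6.

day 6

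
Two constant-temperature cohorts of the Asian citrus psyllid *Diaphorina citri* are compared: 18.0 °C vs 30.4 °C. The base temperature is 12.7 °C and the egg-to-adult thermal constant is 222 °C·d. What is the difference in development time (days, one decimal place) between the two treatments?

29.3 days

At 18.0 °C: 222 / (18.0 − 12.7) = 222 / 5.3 = 41.887 d.
At 30.4 °C: 222 / (30.4 − 12.7) = 222 / 17.7 = 12.542 d.
Difference = |41.887 − 12.542| = 29.344 ≈ 29.3 days.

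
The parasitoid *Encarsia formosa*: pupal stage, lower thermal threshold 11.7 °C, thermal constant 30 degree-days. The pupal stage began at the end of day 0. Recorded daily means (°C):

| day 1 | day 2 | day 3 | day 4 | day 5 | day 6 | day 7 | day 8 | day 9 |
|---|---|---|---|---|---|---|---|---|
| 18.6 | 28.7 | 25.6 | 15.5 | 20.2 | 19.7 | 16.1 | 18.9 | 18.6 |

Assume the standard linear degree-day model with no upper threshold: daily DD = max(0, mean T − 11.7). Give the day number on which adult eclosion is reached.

Daily DD above 11.7 °C: 6.9, 17.0, 13.9, 3.8, 8.5, 8.0, 4.4, 7.2, 6.9.
Cumulative: 6.9, 23.9, 37.8, 41.6, 50.1, 58.1, 62.5, 69.7, 76.6.
The total first reaches 30 DD on day 3.

day 3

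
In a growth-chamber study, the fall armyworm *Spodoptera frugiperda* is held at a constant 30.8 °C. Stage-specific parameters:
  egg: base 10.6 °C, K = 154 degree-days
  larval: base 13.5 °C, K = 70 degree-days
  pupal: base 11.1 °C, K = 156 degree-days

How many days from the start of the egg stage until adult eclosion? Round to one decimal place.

egg: 154 / (30.8 − 10.6) = 154 / 20.2 = 7.624 d.
larval: 70 / (30.8 − 13.5) = 70 / 17.3 = 4.046 d.
pupal: 156 / (30.8 − 11.1) = 156 / 19.7 = 7.919 d.
Sum = 19.589 ≈ 19.6 days.

19.6 days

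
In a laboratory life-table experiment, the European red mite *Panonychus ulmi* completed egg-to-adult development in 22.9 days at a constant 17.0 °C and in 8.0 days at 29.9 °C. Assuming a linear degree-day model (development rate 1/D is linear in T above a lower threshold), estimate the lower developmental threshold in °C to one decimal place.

10.1 °C

Linear rate model ⇒ the product D·(T − T_b) is constant across temperatures.
22.9·(17.0 − T_b) = 8.0·(29.9 − T_b)
T_b = (22.9·17.0 − 8.0·29.9) / (22.9 − 8.0) = 150.10 / 14.9 = 10.074 °C ≈ 10.1 °C.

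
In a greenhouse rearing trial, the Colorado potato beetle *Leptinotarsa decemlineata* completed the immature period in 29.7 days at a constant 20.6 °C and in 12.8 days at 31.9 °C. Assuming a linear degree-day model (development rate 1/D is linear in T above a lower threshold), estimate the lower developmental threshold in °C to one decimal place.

12.0 °C

Equal thermal constants: D₁(T₁ − T_b) = D₂(T₂ − T_b).
29.7·(20.6 − T_b) = 12.8·(31.9 − T_b)
T_b = (29.7·20.6 − 12.8·31.9) / (29.7 − 12.8) = 203.50 / 16.9 = 12.041 °C ≈ 12.0 °C.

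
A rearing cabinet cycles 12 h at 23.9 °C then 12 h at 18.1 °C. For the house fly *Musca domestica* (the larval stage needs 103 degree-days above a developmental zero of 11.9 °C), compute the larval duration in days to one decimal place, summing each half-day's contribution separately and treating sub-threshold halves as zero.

11.3 days

Day half: max(0, 23.9 − 11.9) × 0.5 = 12.0 × 0.5 = 6.00 DD.
Night half: max(0, 18.1 − 11.9) × 0.5 = 6.2 × 0.5 = 3.10 DD.
Per 24 h: 9.10 DD/day.
Duration = 103 / 9.10 = 11.319 ≈ 11.3 days.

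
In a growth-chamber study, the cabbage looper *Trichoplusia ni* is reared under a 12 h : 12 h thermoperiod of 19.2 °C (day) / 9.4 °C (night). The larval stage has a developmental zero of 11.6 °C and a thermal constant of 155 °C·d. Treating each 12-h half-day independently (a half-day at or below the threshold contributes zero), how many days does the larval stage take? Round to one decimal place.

Day half: max(0, 19.2 − 11.6) × 0.5 = 7.6 × 0.5 = 3.80 DD.
Night half: max(0, 9.4 − 11.6) × 0.5 = 0.0 × 0.5 = 0.00 DD.
Per 24 h: 3.80 DD/day.
Duration = 155 / 3.80 = 40.789 ≈ 40.8 days.

40.8 days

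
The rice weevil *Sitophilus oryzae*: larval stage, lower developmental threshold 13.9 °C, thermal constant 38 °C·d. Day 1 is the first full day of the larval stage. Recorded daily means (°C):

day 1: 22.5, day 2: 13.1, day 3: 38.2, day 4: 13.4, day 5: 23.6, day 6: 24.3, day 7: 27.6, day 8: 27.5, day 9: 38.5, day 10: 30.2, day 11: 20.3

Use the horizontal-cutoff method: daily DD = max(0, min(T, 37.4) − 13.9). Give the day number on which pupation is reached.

day 5

Daily DD above 13.9 °C (capped at 23.5): 8.6, 0.0, 23.5, 0.0, 9.7, 10.4, 13.7, 13.6, 23.5, 16.3, 6.4.
Cumulative: 8.6, 8.6, 32.1, 32.1, 41.8, 52.2, 65.9, 79.5, 103.0, 119.3, 125.7.
The total first reaches 38 DD on day 5.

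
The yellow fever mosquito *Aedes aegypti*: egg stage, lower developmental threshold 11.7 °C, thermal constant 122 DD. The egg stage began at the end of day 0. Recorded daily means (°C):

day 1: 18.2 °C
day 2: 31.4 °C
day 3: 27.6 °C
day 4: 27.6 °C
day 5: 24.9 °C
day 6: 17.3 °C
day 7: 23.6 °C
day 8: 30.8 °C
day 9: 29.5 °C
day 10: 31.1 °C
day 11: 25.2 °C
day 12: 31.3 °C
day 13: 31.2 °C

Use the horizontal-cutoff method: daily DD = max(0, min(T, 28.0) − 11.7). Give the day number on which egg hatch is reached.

day 10

Daily DD above 11.7 °C (capped at 16.3): 6.5, 16.3, 15.9, 15.9, 13.2, 5.6, 11.9, 16.3, 16.3, 16.3, 13.5, 16.3, 16.3.
Cumulative: 6.5, 22.8, 38.7, 54.6, 67.8, 73.4, 85.3, 101.6, 117.9, 134.2, 147.7, 164.0, 180.3.
The total first reaches 122 DD on day 10.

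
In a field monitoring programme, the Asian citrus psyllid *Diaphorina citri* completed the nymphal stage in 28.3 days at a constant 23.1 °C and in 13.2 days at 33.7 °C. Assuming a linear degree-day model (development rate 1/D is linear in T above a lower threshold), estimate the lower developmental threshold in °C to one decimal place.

Equal thermal constants: D₁(T₁ − T_b) = D₂(T₂ − T_b).
28.3·(23.1 − T_b) = 13.2·(33.7 − T_b)
T_b = (28.3·23.1 − 13.2·33.7) / (28.3 − 13.2) = 208.89 / 15.1 = 13.834 °C ≈ 13.8 °C.

13.8 °C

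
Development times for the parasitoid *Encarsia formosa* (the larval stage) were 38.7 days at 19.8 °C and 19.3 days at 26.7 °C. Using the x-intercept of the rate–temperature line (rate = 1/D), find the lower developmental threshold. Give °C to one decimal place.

12.9 °C

Equal thermal constants: D₁(T₁ − T_b) = D₂(T₂ − T_b).
38.7·(19.8 − T_b) = 19.3·(26.7 − T_b)
T_b = (38.7·19.8 − 19.3·26.7) / (38.7 − 19.3) = 250.95 / 19.4 = 12.936 °C ≈ 12.9 °C.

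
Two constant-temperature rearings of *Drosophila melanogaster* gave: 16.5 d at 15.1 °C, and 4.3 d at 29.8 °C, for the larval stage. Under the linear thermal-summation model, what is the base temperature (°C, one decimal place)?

Linear rate model ⇒ the product D·(T − T_b) is constant across temperatures.
16.5·(15.1 − T_b) = 4.3·(29.8 − T_b)
T_b = (16.5·15.1 − 4.3·29.8) / (16.5 − 4.3) = 121.01 / 12.2 = 9.919 °C ≈ 9.9 °C.

9.9 °C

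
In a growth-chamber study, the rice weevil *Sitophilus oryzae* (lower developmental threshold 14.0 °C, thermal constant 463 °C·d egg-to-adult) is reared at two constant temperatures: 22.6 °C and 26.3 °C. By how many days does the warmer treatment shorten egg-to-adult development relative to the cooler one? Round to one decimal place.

At 22.6 °C: 463 / (22.6 − 14.0) = 463 / 8.6 = 53.837 d.
At 26.3 °C: 463 / (26.3 − 14.0) = 463 / 12.3 = 37.642 d.
Difference = |53.837 − 37.642| = 16.195 ≈ 16.2 days.

16.2 days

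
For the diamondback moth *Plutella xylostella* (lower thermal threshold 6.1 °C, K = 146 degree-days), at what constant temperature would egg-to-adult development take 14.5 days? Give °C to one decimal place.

Required daily accumulation = 146 / 14.5 = 10.069 DD/day.
T = T_base + 10.069 = 6.1 + 10.069 = 16.169 ≈ 16.2 °C.

16.2 °C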